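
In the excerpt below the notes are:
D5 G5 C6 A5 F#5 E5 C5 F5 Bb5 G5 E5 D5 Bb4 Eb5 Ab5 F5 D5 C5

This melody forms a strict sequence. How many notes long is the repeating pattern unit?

6

Try groups of 6 (3 cells in 18 notes):
D5 G5 C6 A5 F#5 E5 | C5 F5 Bb5 G5 E5 D5 | Bb4 Eb5 Ab5 F5 D5 C5
Every group is a transposition down a 2nd of the one before; no shorter unit works.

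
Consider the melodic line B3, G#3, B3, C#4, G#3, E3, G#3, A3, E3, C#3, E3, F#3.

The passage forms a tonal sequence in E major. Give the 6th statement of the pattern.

F#2 D#2 F#2 G#2

The 4-note cells begin on B3, G#3, E3 — each down a 3rd from the last.
Extending down a 3rd: C#3 → A2 → F#2.
From F#2 the diatonic shape gives F#2 D#2 F#2 G#2.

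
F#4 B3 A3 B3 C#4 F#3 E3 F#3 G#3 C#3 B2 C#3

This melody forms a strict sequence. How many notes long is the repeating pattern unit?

There are 12 notes; a 4-note unit gives 3 cells:
F#4 B3 A3 B3 | C#4 F#3 E3 F#3 | G#3 C#3 B2 C#3
That's a consistent down a 4th shift per cell, and no other grouping gives one.

4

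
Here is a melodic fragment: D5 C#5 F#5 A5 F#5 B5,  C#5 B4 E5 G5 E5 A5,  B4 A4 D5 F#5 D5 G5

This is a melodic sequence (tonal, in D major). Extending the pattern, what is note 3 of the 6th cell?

A4

With 6-note cells, note 3 of each statement runs F#5, E5, D5.
Each moves down a 2nd. Continuing: C#5 → B4 → A4.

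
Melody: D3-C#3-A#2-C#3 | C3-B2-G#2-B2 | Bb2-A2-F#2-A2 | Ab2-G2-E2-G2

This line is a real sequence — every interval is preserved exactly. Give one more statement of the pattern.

Taking 4-note groups, the heads are D3, C3, Bb2, Ab2: the pattern moves down a 2nd.
From Gb2 the exact shape gives Gb2 F2 D2 F2.

Gb2 F2 D2 F2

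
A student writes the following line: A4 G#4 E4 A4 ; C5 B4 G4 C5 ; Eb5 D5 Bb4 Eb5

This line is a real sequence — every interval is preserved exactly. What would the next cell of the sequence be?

Gb5 F5 Db5 Gb5

Unit = 4 notes; the statements start on A4, C5, Eb5, moving up a 3rd each time.
From Gb5 the exact shape gives Gb5 F5 Db5 Gb5.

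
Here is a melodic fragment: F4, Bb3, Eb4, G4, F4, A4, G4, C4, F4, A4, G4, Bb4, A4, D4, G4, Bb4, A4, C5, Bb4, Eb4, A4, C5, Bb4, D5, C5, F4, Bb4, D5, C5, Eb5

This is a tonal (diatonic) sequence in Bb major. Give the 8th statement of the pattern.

Unit = 6 notes; the statements start on F4, G4, A4, Bb4, C5, moving up a 2nd each time.
Extending up a 2nd: D5 → Eb5 → F5.
So cell 8 is F5 Bb4 Eb5 G5 F5 A5.

F5 Bb4 Eb5 G5 F5 A5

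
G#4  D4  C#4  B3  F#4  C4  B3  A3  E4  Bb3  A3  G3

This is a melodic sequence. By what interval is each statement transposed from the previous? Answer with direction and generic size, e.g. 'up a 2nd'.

down a 2nd

Taking 4-note groups, the heads are G#4, F#4, E4: the pattern moves down a 2nd.
G#4 to F#4 is down a 2nd.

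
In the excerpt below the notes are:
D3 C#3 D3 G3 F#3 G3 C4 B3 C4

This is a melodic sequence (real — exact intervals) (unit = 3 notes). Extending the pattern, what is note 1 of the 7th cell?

Ab5

Grouping in 3s, the 1st note of each cell is D3, G3, C4.
Extending up a 4th: F4 → Bb4 → Eb5 → Ab5.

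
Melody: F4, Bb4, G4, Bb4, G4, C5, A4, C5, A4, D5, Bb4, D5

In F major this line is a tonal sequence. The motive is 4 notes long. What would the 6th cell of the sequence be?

D5 G5 E5 G5

Taking 4-note groups, the heads are F4, G4, A4: the pattern moves up a 2nd.
Extending up a 2nd: Bb4 → C5 → D5.
So cell 6 is D5 G5 E5 G5.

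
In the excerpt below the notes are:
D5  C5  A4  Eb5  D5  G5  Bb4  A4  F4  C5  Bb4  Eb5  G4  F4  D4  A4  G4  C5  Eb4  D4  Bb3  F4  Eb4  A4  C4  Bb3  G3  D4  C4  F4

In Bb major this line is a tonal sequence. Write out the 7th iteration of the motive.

F3 Eb3 C3 G3 F3 Bb3

Unit = 6 notes; the statements start on D5, Bb4, G4, Eb4, C4, moving down a 3rd each time.
Extending down a 3rd: A3 → F3.
Statement 7 starts on F3 and keeps the same diatonic contour: F3 Eb3 C3 G3 F3 Bb3.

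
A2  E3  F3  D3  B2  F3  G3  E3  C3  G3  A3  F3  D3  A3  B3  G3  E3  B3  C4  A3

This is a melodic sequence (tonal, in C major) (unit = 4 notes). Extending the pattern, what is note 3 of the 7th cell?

Grouping in 4s, the 3rd note of each cell is F3, G3, A3, B3, C4.
Extending up a 2nd: D4 → E4.

E4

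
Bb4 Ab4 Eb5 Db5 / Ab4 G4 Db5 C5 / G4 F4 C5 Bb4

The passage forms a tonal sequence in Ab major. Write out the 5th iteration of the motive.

Taking 4-note groups, the heads are Bb4, Ab4, G4: the pattern moves down a 2nd.
Carrying on: F4 → Eb4.
From Eb4 the diatonic shape gives Eb4 Db4 Ab4 G4.

Eb4 Db4 Ab4 G4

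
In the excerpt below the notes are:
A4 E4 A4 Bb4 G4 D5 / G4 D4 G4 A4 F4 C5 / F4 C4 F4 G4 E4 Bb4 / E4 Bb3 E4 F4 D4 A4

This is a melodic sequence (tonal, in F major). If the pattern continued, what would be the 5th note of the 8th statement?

G3

The unit is 6 notes. Position-5 pitches of the 4 shown cells: G4, F4, E4, D4.
Carrying that down a 2nd forward: C4 → Bb3 → A3 → G3.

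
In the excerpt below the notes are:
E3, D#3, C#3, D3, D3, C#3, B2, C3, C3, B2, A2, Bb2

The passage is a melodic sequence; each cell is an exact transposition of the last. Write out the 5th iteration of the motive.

Ab2 G2 F2 Gb2

Unit = 4 notes; the statements start on E3, D3, C3, moving down a 2nd each time.
Carrying on: Bb2 → Ab2.
Statement 5 starts on Ab2 and keeps the same exact contour: Ab2 G2 F2 Gb2.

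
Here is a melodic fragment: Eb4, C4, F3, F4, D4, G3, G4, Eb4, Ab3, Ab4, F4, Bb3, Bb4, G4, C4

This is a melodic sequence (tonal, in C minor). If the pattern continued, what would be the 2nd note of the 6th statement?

With 3-note cells, note 2 of each statement runs C4, D4, Eb4, F4, G4.
Each moves up a 2nd; the next is Ab4.

Ab4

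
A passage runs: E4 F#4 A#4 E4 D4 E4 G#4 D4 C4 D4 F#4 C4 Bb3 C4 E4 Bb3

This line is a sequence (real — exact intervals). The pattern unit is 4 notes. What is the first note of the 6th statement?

Taking 4-note groups, the heads are E4, D4, C4, Bb3: the pattern moves down a 2nd.
Continuing: Ab3 → Gb3. Statement 6 starts on Gb3.

Gb3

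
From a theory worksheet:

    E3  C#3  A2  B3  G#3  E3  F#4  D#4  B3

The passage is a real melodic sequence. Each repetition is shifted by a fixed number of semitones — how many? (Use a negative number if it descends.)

Unit = 3 notes; the statements start on E3, B3, F#4, moving up a 5th each time.
Counting half-steps from E3 to B3: 7.

7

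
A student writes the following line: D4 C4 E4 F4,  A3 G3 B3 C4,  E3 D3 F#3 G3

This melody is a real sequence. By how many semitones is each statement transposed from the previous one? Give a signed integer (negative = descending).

Taking 4-note groups, the heads are D4, A3, E3: the pattern moves down a 4th.
D4 to A3 spans -5 semitones.

-5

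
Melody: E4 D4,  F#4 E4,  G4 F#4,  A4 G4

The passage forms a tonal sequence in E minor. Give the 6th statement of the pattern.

C5 B4

With a 2-note motive the entries are E4, F#4, G4, A4, each up a 2nd from the previous.
Continuing the starts: B4 → C5.
Statement 6 starts on C5 and keeps the same diatonic contour: C5 B4.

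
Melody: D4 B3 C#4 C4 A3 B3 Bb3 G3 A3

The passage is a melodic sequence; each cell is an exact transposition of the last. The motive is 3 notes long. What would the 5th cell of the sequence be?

The 3-note cells begin on D4, C4, Bb3 — each down a 2nd from the last.
Carrying on: Ab3 → Gb3.
So cell 5 is Gb3 Eb3 F3.

Gb3 Eb3 F3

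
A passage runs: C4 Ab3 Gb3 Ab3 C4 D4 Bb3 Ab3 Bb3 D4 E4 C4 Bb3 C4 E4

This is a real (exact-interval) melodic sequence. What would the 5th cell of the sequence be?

Taking 5-note groups, the heads are C4, D4, E4: the pattern moves up a 2nd.
Continuing the starts: F#4 → G#4.
So cell 5 is G#4 E4 D4 E4 G#4.

G#4 E4 D4 E4 G#4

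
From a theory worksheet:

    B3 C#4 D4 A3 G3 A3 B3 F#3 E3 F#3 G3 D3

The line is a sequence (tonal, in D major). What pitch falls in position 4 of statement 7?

The unit is 4 notes. Position-4 pitches of the 3 shown cells: A3, F#3, D3.
Carrying that down a 3rd forward: B2 → G2 → E2 → C#2.

C#2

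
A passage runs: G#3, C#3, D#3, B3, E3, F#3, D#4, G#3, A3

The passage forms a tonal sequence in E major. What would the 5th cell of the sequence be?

A4 D#4 E4

The 3-note cells begin on G#3, B3, D#4 — each up a 3rd from the last.
Carrying on: F#4 → A4.
So cell 5 is A4 D#4 E4.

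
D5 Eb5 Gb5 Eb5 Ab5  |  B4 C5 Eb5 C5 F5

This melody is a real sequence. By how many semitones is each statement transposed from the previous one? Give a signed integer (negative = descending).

With a 5-note motive the entries are D5, B4, each down a 3rd from the previous.
D5→B4 is 71 − 74 = -3 semitones.

-3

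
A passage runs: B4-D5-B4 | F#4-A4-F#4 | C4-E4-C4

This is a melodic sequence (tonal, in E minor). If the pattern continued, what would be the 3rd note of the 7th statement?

With 3-note cells, note 3 of each statement runs B4, F#4, C4.
Carrying that down a 4th forward: G3 → D3 → A2 → E2.

E2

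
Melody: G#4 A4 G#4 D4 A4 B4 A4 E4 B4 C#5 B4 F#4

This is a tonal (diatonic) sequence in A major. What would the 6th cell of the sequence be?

E5 F#5 E5 B4

Taking 4-note groups, the heads are G#4, A4, B4: the pattern moves up a 2nd.
Carrying on: C#5 → D5 → E5.
So cell 6 is E5 F#5 E5 B4.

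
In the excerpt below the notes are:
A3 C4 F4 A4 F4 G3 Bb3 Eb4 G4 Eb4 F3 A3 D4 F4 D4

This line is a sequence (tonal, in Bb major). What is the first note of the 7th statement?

With a 5-note motive the entries are A3, G3, F3, each down a 2nd from the previous.
Continuing: Eb3 → D3 → C3 → Bb2. Statement 7 starts on Bb2.

Bb2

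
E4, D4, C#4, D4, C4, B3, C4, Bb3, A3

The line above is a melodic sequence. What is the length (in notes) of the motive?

Try groups of 3 (3 cells in 9 notes):
E4 D4 C#4 | D4 C4 B3 | C4 Bb3 A3
Every group is a transposition down a 2nd of the one before; no shorter unit works.

3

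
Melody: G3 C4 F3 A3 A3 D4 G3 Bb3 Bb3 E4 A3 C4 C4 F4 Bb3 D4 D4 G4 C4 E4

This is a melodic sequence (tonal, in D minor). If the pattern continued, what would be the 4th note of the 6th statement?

F4

Grouping in 4s, the 4th note of each cell is A3, Bb3, C4, D4, E4.
One more up a 2nd gives F4.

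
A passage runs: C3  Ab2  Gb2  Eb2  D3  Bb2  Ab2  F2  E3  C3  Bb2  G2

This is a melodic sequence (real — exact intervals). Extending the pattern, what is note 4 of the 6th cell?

C#3

With 4-note cells, note 4 of each statement runs Eb2, F2, G2.
Extending up a 2nd: A2 → B2 → C#3.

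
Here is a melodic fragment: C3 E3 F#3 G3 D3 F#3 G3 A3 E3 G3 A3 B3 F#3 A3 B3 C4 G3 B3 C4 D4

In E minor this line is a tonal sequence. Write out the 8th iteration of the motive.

Taking 4-note groups, the heads are C3, D3, E3, F#3, G3: the pattern moves up a 2nd.
Continuing the starts: A3 → B3 → C4.
So cell 8 is C4 E4 F#4 G4.

C4 E4 F#4 G4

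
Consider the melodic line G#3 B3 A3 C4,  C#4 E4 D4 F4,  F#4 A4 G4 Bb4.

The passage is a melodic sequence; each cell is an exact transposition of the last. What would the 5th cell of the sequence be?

E5 G5 F5 Ab5

Unit = 4 notes; the statements start on G#3, C#4, F#4, moving up a 4th each time.
Continuing the starts: B4 → E5.
So cell 5 is E5 G5 F5 Ab5.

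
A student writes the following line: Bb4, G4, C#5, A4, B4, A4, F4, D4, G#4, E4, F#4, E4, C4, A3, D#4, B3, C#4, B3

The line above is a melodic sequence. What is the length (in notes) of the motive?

6

There are 18 notes; a 6-note unit gives 3 cells:
Bb4 G4 C#5 A4 B4 A4 | F4 D4 G#4 E4 F#4 E4 | C4 A3 D#4 B3 C#4 B3
That's a consistent down a 4th shift per cell, and no other grouping gives one.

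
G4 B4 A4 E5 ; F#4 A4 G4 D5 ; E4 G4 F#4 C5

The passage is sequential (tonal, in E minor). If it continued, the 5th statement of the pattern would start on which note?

The 4-note cells begin on G4, F#4, E4 — each down a 2nd from the last.
Extending the heads down a 2nd: D4 → C4.

C4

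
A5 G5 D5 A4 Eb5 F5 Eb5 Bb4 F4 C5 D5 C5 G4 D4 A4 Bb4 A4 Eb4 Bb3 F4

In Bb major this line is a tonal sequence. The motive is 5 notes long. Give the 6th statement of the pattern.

Eb4 D4 A3 Eb3 Bb3

Taking 5-note groups, the heads are A5, F5, D5, Bb4: the pattern moves down a 3rd.
Continuing the starts: G4 → Eb4.
So cell 6 is Eb4 D4 A3 Eb3 Bb3.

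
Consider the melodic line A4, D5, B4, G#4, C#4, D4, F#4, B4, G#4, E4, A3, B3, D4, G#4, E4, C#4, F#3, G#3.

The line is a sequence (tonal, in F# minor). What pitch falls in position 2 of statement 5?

C#4

The unit is 6 notes. Position-2 pitches of the 3 shown cells: D5, B4, G#4.
Each moves down a 3rd. Continuing: E4 → C#4.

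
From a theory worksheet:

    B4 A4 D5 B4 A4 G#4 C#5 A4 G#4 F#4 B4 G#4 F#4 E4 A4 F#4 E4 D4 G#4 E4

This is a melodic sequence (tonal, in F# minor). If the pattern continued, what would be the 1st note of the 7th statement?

With 4-note cells, note 1 of each statement runs B4, A4, G#4, F#4, E4.
Carrying that down a 2nd forward: D4 → C#4.

C#4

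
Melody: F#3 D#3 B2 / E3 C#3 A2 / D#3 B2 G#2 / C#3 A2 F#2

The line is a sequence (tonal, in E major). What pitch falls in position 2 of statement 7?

With 3-note cells, note 2 of each statement runs D#3, C#3, B2, A2.
Carrying that down a 2nd forward: G#2 → F#2 → E2.

E2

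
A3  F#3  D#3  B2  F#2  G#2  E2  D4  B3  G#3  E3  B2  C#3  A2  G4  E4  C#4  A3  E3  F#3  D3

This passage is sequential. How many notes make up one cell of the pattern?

Try groups of 7 (3 cells in 21 notes):
A3 F#3 D#3 B2 F#2 G#2 E2 | D4 B3 G#3 E3 B2 C#3 A2 | G4 E4 C#4 A3 E3 F#3 D3
Every group is a transposition up a 4th of the one before; no shorter unit works.

7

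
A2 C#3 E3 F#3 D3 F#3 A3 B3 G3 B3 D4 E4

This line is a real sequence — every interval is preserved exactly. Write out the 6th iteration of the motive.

Bb4 D5 F5 G5

With a 4-note motive the entries are A2, D3, G3, each up a 4th from the previous.
Extending up a 4th: C4 → F4 → Bb4.
Statement 6 starts on Bb4 and keeps the same exact contour: Bb4 D5 F5 G5.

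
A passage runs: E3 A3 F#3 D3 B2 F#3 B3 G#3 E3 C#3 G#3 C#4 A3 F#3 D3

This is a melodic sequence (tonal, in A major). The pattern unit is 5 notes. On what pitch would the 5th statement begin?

With a 5-note motive the entries are E3, F#3, G#3, each up a 2nd from the previous.
Extending the heads up a 2nd: A3 → B3.

B3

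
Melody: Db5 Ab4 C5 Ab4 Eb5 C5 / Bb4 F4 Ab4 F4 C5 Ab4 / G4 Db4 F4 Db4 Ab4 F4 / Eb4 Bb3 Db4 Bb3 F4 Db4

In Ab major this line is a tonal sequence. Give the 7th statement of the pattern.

F3 C3 Eb3 C3 G3 Eb3

With a 6-note motive the entries are Db5, Bb4, G4, Eb4, each down a 3rd from the previous.
Continuing the starts: C4 → Ab3 → F3.
From F3 the diatonic shape gives F3 C3 Eb3 C3 G3 Eb3.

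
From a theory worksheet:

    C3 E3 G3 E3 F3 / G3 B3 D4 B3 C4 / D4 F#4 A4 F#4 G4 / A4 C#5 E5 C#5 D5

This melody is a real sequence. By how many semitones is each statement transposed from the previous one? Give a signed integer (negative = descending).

With a 5-note motive the entries are C3, G3, D4, A4, each up a 5th from the previous.
C3 to G3 spans +7 semitones.

7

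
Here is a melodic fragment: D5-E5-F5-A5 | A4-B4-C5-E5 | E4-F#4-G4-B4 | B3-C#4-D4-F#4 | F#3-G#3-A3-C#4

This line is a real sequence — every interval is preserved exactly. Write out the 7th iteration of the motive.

Taking 4-note groups, the heads are D5, A4, E4, B3, F#3: the pattern moves down a 4th.
Continuing the starts: C#3 → G#2.
From G#2 the exact shape gives G#2 A#2 B2 D#3.

G#2 A#2 B2 D#3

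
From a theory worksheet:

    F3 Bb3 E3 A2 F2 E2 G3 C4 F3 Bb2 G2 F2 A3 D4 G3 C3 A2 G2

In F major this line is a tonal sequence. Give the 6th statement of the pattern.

D4 G4 C4 F3 D3 C3

The 6-note cells begin on F3, G3, A3 — each up a 2nd from the last.
Carrying on: Bb3 → C4 → D4.
From D4 the diatonic shape gives D4 G4 C4 F3 D3 C3.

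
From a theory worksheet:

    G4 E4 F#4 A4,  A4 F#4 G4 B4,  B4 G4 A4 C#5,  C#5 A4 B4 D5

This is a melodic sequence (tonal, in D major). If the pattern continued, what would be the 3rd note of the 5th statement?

The unit is 4 notes. Position-3 pitches of the 4 shown cells: F#4, G4, A4, B4.
One more up a 2nd gives C#5.

C#5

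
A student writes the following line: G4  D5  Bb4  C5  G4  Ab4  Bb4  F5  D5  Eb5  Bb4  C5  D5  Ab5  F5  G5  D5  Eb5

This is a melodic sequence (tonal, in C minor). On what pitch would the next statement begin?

Taking 6-note groups, the heads are G4, Bb4, D5: the pattern moves up a 3rd.
One more step up a 3rd gives F5.

F5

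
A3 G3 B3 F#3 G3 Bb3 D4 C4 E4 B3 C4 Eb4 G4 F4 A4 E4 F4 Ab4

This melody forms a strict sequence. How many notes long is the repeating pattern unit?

18 notes total. Splitting into 3 groups of 6:
A3 G3 B3 F#3 G3 Bb3 | D4 C4 E4 B3 C4 Eb4 | G4 F4 A4 E4 F4 Ab4
Every group is a transposition up a 4th of the one before; no shorter unit works.

6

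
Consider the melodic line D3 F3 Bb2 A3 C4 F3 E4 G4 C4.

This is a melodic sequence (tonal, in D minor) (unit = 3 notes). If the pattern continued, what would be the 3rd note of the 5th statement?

D5

The unit is 3 notes. Position-3 pitches of the 3 shown cells: Bb2, F3, C4.
Each moves up a 5th. Continuing: G4 → D5.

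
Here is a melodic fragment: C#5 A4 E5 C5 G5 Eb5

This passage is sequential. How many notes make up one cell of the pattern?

6 notes total. Splitting into 3 groups of 2:
C#5 A4 | E5 C5 | G5 Eb5
That's a consistent up a 3rd shift per cell, and no other grouping gives one.

2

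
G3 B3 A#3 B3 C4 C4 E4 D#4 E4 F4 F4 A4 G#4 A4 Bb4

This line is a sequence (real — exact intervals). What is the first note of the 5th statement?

Unit = 5 notes; the statements start on G3, C4, F4, moving up a 4th each time.
Continuing: Bb4 → Eb5. Statement 5 starts on Eb5.

Eb5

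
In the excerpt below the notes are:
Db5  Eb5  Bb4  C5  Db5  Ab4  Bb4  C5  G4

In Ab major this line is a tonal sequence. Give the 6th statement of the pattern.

F4 G4 Db4

Taking 3-note groups, the heads are Db5, C5, Bb4: the pattern moves down a 2nd.
Continuing the starts: Ab4 → G4 → F4.
From F4 the diatonic shape gives F4 G4 Db4.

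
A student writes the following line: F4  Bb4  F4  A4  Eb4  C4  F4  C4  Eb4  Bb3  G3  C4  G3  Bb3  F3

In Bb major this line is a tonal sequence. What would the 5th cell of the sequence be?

Taking 5-note groups, the heads are F4, C4, G3: the pattern moves down a 4th.
Extending down a 4th: D3 → A2.
Statement 5 starts on A2 and keeps the same diatonic contour: A2 D3 A2 C3 G2.

A2 D3 A2 C3 G2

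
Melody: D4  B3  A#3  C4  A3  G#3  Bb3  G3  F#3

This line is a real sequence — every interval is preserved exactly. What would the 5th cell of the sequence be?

With a 3-note motive the entries are D4, C4, Bb3, each down a 2nd from the previous.
Carrying on: Ab3 → Gb3.
From Gb3 the exact shape gives Gb3 Eb3 D3.

Gb3 Eb3 D3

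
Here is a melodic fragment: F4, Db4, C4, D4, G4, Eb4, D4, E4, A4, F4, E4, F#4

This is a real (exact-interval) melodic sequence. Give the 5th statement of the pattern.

C#5 A4 G#4 A#4

Unit = 4 notes; the statements start on F4, G4, A4, moving up a 2nd each time.
Continuing the starts: B4 → C#5.
So cell 5 is C#5 A4 G#4 A#4.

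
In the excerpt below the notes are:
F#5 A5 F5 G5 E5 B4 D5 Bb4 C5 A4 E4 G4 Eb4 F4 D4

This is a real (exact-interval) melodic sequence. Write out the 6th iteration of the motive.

The 5-note cells begin on F#5, B4, E4 — each down a 5th from the last.
Extending down a 5th: A3 → D3 → G2.
From G2 the exact shape gives G2 Bb2 Gb2 Ab2 F2.

G2 Bb2 Gb2 Ab2 F2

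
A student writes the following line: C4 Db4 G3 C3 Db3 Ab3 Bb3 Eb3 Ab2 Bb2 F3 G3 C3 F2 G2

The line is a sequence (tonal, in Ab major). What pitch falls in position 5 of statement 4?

The unit is 5 notes. Position-5 pitches of the 3 shown cells: Db3, Bb2, G2.
One more down a 3rd gives Eb2.

Eb2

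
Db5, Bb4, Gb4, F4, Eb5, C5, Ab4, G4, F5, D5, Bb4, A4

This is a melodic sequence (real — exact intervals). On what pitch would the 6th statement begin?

With a 4-note motive the entries are Db5, Eb5, F5, each up a 2nd from the previous.
Continuing: G5 → A5 → B5. Statement 6 starts on B5.

B5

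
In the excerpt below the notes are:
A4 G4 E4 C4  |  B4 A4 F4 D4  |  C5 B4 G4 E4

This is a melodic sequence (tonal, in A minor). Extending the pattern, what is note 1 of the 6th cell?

F5

With 4-note cells, note 1 of each statement runs A4, B4, C5.
Carrying that up a 2nd forward: D5 → E5 → F5.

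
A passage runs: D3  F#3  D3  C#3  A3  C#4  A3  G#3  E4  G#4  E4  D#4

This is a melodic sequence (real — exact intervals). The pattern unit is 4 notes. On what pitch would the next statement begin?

B4

Taking 4-note groups, the heads are D3, A3, E4: the pattern moves up a 5th.
The next head, up a 5th from E4, is B4.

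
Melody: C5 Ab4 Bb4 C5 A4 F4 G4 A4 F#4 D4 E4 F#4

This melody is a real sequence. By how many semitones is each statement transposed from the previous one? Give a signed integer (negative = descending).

-3

Unit = 4 notes; the statements start on C5, A4, F#4, moving down a 3rd each time.
C5→A4 is 69 − 72 = -3 semitones.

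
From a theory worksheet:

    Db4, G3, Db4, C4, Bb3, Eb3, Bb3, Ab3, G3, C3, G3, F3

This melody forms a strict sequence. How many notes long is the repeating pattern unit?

4

Try groups of 4 (3 cells in 12 notes):
Db4 G3 Db4 C4 | Bb3 Eb3 Bb3 Ab3 | G3 C3 G3 F3
That's a consistent down a 3rd shift per cell, and no other grouping gives one.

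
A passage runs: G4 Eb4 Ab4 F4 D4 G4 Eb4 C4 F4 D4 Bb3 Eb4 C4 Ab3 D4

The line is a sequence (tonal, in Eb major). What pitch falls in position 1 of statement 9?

F3

Grouping in 3s, the 1st note of each cell is G4, F4, Eb4, D4, C4.
Extending down a 2nd: Bb3 → Ab3 → G3 → F3.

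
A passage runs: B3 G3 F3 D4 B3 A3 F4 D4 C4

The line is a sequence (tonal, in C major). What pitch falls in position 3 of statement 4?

With 3-note cells, note 3 of each statement runs F3, A3, C4.
One more up a 3rd gives E4.

E4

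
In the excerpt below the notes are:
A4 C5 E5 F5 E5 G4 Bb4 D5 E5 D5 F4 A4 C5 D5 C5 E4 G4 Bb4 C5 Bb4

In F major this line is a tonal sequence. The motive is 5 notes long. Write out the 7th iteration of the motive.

With a 5-note motive the entries are A4, G4, F4, E4, each down a 2nd from the previous.
Carrying on: D4 → C4 → Bb3.
From Bb3 the diatonic shape gives Bb3 D4 F4 G4 F4.

Bb3 D4 F4 G4 F4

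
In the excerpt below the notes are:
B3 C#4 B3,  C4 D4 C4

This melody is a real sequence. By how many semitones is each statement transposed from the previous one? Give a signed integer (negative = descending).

1

Taking 3-note groups, the heads are B3, C4: the pattern moves up a 2nd.
B3→C4 is 60 − 59 = 1 semitones.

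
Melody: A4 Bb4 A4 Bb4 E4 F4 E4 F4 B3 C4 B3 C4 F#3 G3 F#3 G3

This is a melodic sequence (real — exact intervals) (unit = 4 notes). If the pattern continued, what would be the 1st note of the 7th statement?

D#2

With 4-note cells, note 1 of each statement runs A4, E4, B3, F#3.
Extending down a 4th: C#3 → G#2 → D#2.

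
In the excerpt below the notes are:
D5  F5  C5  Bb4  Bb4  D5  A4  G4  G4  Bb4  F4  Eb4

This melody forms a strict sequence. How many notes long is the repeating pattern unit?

4

There are 12 notes; a 4-note unit gives 3 cells:
D5 F5 C5 Bb4 | Bb4 D5 A4 G4 | G4 Bb4 F4 Eb4
That's a consistent down a 3rd shift per cell, and no other grouping gives one.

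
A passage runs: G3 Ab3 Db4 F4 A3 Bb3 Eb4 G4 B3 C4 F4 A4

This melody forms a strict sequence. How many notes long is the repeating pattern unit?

12 notes total. Splitting into 3 groups of 4:
G3 Ab3 Db4 F4 | A3 Bb3 Eb4 G4 | B3 C4 F4 A4
Each cell is the previous one up a 2nd — so the unit is 4 notes.

4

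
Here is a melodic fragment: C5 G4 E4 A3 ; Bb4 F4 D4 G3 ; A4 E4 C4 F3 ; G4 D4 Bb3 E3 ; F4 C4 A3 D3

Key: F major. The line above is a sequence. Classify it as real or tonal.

Every note is diatonic to F major.
Cell 1 has -3 semitones from note 2 to 3, but cell 3 has -4 — the interval quality changes while the contour stays the same, which is the hallmark of a tonal sequence.

tonal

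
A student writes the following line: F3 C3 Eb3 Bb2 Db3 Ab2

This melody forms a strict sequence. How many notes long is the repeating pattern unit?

6 notes total. Splitting into 3 groups of 2:
F3 C3 | Eb3 Bb2 | Db3 Ab2
That's a consistent down a 2nd shift per cell, and no other grouping gives one.

2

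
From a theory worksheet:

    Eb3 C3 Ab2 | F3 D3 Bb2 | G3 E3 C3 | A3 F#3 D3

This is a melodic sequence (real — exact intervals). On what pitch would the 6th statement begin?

C#4

Taking 3-note groups, the heads are Eb3, F3, G3, A3: the pattern moves up a 2nd.
Continuing: B3 → C#4. Statement 6 starts on C#4.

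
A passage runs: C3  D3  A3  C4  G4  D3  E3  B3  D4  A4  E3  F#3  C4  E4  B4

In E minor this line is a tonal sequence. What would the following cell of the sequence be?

F#3 G3 D4 F#4 C5

The 5-note cells begin on C3, D3, E3 — each up a 2nd from the last.
Statement 4 starts on F#3 and keeps the same diatonic contour: F#3 G3 D4 F#4 C5.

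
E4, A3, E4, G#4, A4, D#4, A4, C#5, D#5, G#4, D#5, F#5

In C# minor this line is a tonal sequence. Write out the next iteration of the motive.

G#5 C#5 G#5 B5

With a 4-note motive the entries are E4, A4, D#5, each up a 4th from the previous.
Statement 4 starts on G#5 and keeps the same diatonic contour: G#5 C#5 G#5 B5.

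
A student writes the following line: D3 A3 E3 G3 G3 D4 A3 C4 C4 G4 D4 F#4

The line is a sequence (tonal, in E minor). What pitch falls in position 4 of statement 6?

A5

With 4-note cells, note 4 of each statement runs G3, C4, F#4.
Each moves up a 4th. Continuing: B4 → E5 → A5.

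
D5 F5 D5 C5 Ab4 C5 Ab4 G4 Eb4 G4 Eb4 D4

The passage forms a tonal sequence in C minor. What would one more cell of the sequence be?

Bb3 D4 Bb3 Ab3

Unit = 4 notes; the statements start on D5, Ab4, Eb4, moving down a 4th each time.
From Bb3 the diatonic shape gives Bb3 D4 Bb3 Ab3.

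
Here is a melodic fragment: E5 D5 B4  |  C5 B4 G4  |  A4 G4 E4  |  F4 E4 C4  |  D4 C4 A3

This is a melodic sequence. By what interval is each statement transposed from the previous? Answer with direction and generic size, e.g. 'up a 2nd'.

down a 3rd

Unit = 3 notes; the statements start on E5, C5, A4, F4, D4, moving down a 3rd each time.
From E5 to C5: down a 3rd.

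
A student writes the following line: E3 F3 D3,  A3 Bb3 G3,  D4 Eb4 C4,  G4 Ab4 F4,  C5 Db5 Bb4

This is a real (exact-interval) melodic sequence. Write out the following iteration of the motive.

F5 Gb5 Eb5

The 3-note cells begin on E3, A3, D4, G4, C5 — each up a 4th from the last.
From F5 the exact shape gives F5 Gb5 Eb5.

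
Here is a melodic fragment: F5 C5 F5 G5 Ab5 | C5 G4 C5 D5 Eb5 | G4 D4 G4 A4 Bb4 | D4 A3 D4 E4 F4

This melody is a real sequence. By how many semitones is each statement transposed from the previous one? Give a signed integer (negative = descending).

With a 5-note motive the entries are F5, C5, G4, D4, each down a 4th from the previous.
Counting half-steps from F5 to C5: -5.

-5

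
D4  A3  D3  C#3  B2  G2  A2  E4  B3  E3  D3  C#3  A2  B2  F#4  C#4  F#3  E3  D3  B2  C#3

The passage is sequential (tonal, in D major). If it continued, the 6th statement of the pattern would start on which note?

B4

Taking 7-note groups, the heads are D4, E4, F#4: the pattern moves up a 2nd.
Extending the heads up a 2nd: G4 → A4 → B4.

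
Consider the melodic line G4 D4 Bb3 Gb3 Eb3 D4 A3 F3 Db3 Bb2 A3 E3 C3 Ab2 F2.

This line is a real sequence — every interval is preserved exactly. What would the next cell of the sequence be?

E3 B2 G2 Eb2 C2

Taking 5-note groups, the heads are G4, D4, A3: the pattern moves down a 4th.
From E3 the exact shape gives E3 B2 G2 Eb2 C2.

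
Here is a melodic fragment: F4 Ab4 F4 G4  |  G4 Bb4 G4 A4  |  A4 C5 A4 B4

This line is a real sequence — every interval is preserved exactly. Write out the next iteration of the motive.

Taking 4-note groups, the heads are F4, G4, A4: the pattern moves up a 2nd.
From B4 the exact shape gives B4 D5 B4 C#5.

B4 D5 B4 C#5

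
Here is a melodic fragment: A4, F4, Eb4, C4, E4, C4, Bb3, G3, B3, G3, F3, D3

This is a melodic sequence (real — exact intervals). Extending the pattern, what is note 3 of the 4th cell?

C3

With 4-note cells, note 3 of each statement runs Eb4, Bb3, F3.
From F3, down a 4th gives C3.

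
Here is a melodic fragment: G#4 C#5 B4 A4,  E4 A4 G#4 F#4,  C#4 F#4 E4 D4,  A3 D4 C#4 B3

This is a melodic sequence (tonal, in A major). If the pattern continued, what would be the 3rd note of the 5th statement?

With 4-note cells, note 3 of each statement runs B4, G#4, E4, C#4.
From C#4, down a 3rd gives A3.

A3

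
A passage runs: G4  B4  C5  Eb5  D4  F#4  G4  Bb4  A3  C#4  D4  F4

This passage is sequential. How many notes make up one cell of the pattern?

There are 12 notes; a 4-note unit gives 3 cells:
G4 B4 C5 Eb5 | D4 F#4 G4 Bb4 | A3 C#4 D4 F4
Each cell is the previous one down a 4th — so the unit is 4 notes.

4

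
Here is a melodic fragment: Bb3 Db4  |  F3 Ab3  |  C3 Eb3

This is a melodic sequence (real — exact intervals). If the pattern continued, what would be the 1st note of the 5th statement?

The unit is 2 notes. Position-1 pitches of the 3 shown cells: Bb3, F3, C3.
Carrying that down a 4th forward: G2 → D2.

D2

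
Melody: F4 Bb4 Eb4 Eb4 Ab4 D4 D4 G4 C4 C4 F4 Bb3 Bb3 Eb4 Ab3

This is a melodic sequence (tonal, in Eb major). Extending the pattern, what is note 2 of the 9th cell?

Ab3

With 3-note cells, note 2 of each statement runs Bb4, Ab4, G4, F4, Eb4.
Carrying that down a 2nd forward: D4 → C4 → Bb3 → Ab3.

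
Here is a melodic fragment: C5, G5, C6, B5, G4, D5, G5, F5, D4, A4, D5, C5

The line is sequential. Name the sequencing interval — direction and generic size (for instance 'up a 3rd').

down a 4th

With a 4-note motive the entries are C5, G4, D4, each down a 4th from the previous.
C5 to G4 is down a 4th.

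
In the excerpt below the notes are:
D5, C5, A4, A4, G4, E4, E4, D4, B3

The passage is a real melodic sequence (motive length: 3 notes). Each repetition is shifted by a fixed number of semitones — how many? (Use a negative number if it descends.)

Unit = 3 notes; the statements start on D5, A4, E4, moving down a 4th each time.
Counting half-steps from D5 to A4: -5.

-5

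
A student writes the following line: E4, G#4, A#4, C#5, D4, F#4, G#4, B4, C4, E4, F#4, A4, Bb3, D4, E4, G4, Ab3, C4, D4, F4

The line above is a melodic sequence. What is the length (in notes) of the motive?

20 notes total. Splitting into 5 groups of 4:
E4 G#4 A#4 C#5 | D4 F#4 G#4 B4 | C4 E4 F#4 A4 | Bb3 D4 E4 G4 | Ab3 C4 D4 F4
Each cell is the previous one down a 2nd — so the unit is 4 notes.

4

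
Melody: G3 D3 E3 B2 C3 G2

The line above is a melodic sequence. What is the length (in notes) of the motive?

6 notes total. Splitting into 3 groups of 2:
G3 D3 | E3 B2 | C3 G2
Every group is a transposition down a 3rd of the one before; no shorter unit works.

2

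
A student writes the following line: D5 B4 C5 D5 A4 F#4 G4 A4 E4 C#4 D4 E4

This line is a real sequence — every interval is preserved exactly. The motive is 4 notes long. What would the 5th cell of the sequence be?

F#3 D#3 E3 F#3

With a 4-note motive the entries are D5, A4, E4, each down a 4th from the previous.
Carrying on: B3 → F#3.
So cell 5 is F#3 D#3 E3 F#3.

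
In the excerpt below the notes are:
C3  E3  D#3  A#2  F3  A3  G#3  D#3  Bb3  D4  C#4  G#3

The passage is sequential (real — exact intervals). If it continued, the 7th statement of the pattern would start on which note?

Unit = 4 notes; the statements start on C3, F3, Bb3, moving up a 4th each time.
Continuing: Eb4 → Ab4 → Db5 → Gb5. Statement 7 starts on Gb5.

Gb5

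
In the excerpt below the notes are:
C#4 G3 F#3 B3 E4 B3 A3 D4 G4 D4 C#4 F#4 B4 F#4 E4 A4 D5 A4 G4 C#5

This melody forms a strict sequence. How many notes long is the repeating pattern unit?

Try groups of 4 (5 cells in 20 notes):
C#4 G3 F#3 B3 | E4 B3 A3 D4 | G4 D4 C#4 F#4 | B4 F#4 E4 A4 | D5 A4 G4 C#5
That's a consistent up a 3rd shift per cell, and no other grouping gives one.

4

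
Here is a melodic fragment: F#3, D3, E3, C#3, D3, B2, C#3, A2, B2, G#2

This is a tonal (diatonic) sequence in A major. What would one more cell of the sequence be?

The 2-note cells begin on F#3, E3, D3, C#3, B2 — each down a 2nd from the last.
From A2 the diatonic shape gives A2 F#2.

A2 F#2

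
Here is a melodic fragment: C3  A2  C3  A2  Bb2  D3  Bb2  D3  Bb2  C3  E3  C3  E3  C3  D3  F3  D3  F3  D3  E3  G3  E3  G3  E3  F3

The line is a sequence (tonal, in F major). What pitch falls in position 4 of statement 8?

A3

Grouping in 5s, the 4th note of each cell is A2, Bb2, C3, D3, E3.
Extending up a 2nd: F3 → G3 → A3.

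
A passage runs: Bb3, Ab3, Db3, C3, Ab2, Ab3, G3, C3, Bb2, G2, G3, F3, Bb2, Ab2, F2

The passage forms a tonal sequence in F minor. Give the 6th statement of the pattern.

Db3 C3 F2 Eb2 C2

With a 5-note motive the entries are Bb3, Ab3, G3, each down a 2nd from the previous.
Extending down a 2nd: F3 → Eb3 → Db3.
From Db3 the diatonic shape gives Db3 C3 F2 Eb2 C2.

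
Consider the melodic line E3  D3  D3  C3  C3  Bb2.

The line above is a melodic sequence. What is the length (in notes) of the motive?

2

Try groups of 2 (3 cells in 6 notes):
E3 D3 | D3 C3 | C3 Bb2
Each cell is the previous one down a 2nd — so the unit is 2 notes.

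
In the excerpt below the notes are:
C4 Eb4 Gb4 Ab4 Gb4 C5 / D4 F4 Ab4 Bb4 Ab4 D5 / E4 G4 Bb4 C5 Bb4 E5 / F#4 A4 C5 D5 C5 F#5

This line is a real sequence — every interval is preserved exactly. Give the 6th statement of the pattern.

The 6-note cells begin on C4, D4, E4, F#4 — each up a 2nd from the last.
Continuing the starts: G#4 → A#4.
So cell 6 is A#4 C#5 E5 F#5 E5 A#5.

A#4 C#5 E5 F#5 E5 A#5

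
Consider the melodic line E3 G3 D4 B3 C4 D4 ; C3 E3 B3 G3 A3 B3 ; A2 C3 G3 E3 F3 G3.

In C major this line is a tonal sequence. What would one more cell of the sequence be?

The 6-note cells begin on E3, C3, A2 — each down a 3rd from the last.
So cell 4 is F2 A2 E3 C3 D3 E3.

F2 A2 E3 C3 D3 E3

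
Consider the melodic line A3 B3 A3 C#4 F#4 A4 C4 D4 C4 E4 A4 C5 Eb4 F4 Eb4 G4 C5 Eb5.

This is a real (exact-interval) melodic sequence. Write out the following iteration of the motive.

The 6-note cells begin on A3, C4, Eb4 — each up a 3rd from the last.
So cell 4 is Gb4 Ab4 Gb4 Bb4 Eb5 Gb5.

Gb4 Ab4 Gb4 Bb4 Eb5 Gb5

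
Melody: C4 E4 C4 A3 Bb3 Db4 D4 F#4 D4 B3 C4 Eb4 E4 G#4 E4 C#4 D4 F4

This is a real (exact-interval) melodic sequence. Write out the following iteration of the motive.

F#4 A#4 F#4 D#4 E4 G4

Unit = 6 notes; the statements start on C4, D4, E4, moving up a 2nd each time.
So cell 4 is F#4 A#4 F#4 D#4 E4 G4.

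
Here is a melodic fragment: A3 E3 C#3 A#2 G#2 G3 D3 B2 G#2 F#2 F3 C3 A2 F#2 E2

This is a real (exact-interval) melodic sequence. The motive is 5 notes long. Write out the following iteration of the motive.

Unit = 5 notes; the statements start on A3, G3, F3, moving down a 2nd each time.
Statement 4 starts on Eb3 and keeps the same exact contour: Eb3 Bb2 G2 E2 D2.

Eb3 Bb2 G2 E2 D2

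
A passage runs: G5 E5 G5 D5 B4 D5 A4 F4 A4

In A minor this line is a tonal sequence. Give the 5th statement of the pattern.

With a 3-note motive the entries are G5, D5, A4, each down a 4th from the previous.
Extending down a 4th: E4 → B3.
From B3 the diatonic shape gives B3 G3 B3.

B3 G3 B3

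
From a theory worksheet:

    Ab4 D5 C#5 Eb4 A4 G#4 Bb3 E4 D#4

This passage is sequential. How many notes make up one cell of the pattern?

9 notes total. Splitting into 3 groups of 3:
Ab4 D5 C#5 | Eb4 A4 G#4 | Bb3 E4 D#4
Every group is a transposition down a 4th of the one before; no shorter unit works.

3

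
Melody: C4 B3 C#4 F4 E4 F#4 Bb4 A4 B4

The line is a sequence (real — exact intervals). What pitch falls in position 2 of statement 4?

With 3-note cells, note 2 of each statement runs B3, E4, A4.
From A4, up a 4th gives D5.

D5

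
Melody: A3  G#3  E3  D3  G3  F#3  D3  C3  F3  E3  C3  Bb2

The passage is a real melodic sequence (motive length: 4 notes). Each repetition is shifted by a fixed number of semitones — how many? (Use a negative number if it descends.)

Unit = 4 notes; the statements start on A3, G3, F3, moving down a 2nd each time.
Counting half-steps from A3 to G3: -2.

-2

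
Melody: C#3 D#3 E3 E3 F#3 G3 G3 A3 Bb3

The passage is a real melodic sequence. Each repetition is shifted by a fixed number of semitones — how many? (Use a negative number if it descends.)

The 3-note cells begin on C#3, E3, G3 — each up a 3rd from the last.
C#3 to E3 spans +3 semitones.

3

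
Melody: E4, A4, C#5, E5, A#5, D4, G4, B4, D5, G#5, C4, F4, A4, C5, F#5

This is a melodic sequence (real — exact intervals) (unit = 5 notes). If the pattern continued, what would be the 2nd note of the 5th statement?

Db4

The unit is 5 notes. Position-2 pitches of the 3 shown cells: A4, G4, F4.
Extending down a 2nd: Eb4 → Db4.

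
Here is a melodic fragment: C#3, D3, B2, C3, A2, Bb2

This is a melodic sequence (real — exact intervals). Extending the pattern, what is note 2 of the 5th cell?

Gb2

Grouping in 2s, the 2nd note of each cell is D3, C3, Bb2.
Extending down a 2nd: Ab2 → Gb2.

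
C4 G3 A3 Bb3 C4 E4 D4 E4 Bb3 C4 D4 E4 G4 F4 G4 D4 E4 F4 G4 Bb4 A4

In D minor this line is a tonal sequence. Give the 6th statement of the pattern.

Taking 7-note groups, the heads are C4, E4, G4: the pattern moves up a 3rd.
Extending up a 3rd: Bb4 → D5 → F5.
Statement 6 starts on F5 and keeps the same diatonic contour: F5 C5 D5 E5 F5 A5 G5.

F5 C5 D5 E5 F5 A5 G5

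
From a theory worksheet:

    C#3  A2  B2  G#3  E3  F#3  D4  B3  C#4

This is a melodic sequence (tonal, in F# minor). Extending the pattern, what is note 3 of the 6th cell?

The unit is 3 notes. Position-3 pitches of the 3 shown cells: B2, F#3, C#4.
Each moves up a 5th. Continuing: G#4 → D5 → A5.

A5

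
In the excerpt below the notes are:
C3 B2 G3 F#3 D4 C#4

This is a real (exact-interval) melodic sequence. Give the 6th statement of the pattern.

Unit = 2 notes; the statements start on C3, G3, D4, moving up a 5th each time.
Extending up a 5th: A4 → E5 → B5.
Statement 6 starts on B5 and keeps the same exact contour: B5 A#5.

B5 A#5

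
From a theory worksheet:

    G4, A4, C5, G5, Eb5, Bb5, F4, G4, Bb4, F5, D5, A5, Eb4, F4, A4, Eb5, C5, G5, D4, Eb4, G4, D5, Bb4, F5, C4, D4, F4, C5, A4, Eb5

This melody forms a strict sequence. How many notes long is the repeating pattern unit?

Try groups of 6 (5 cells in 30 notes):
G4 A4 C5 G5 Eb5 Bb5 | F4 G4 Bb4 F5 D5 A5 | Eb4 F4 A4 Eb5 C5 G5 | D4 Eb4 G4 D5 Bb4 F5 | C4 D4 F4 C5 A4 Eb5
That's a consistent down a 2nd shift per cell, and no other grouping gives one.

6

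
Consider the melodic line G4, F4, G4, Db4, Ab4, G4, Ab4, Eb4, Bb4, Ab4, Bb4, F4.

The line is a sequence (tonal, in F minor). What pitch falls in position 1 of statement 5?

Db5

Grouping in 4s, the 1st note of each cell is G4, Ab4, Bb4.
Extending up a 2nd: C5 → Db5.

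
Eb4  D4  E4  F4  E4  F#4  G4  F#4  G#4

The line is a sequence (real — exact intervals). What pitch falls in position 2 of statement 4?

G#4

Grouping in 3s, the 2nd note of each cell is D4, E4, F#4.
From F#4, up a 2nd gives G#4.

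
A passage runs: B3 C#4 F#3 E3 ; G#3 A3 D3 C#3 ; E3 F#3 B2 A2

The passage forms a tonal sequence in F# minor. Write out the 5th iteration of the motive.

With a 4-note motive the entries are B3, G#3, E3, each down a 3rd from the previous.
Carrying on: C#3 → A2.
From A2 the diatonic shape gives A2 B2 E2 D2.

A2 B2 E2 D2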